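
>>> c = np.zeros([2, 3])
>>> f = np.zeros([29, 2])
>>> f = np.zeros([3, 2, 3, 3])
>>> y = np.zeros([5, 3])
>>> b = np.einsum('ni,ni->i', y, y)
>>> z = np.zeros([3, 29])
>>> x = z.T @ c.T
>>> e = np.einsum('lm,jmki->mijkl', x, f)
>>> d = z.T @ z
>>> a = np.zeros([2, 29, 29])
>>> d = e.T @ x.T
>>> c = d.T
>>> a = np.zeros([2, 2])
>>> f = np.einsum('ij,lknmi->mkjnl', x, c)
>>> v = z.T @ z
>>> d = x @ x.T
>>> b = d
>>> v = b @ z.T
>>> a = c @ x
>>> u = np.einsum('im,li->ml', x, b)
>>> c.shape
(29, 3, 3, 3, 29)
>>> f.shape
(3, 3, 2, 3, 29)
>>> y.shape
(5, 3)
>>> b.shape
(29, 29)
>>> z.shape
(3, 29)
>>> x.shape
(29, 2)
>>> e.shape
(2, 3, 3, 3, 29)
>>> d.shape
(29, 29)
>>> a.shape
(29, 3, 3, 3, 2)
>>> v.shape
(29, 3)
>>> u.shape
(2, 29)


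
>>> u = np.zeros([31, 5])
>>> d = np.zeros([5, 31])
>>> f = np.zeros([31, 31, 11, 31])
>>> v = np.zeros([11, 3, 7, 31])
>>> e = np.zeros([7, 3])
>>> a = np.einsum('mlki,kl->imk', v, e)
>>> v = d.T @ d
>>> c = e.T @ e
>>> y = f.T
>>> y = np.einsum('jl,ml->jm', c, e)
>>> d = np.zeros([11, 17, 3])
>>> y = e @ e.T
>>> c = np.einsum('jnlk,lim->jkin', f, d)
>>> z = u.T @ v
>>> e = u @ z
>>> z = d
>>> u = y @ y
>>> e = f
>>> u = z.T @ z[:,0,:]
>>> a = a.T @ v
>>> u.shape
(3, 17, 3)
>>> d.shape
(11, 17, 3)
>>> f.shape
(31, 31, 11, 31)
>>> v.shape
(31, 31)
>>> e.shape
(31, 31, 11, 31)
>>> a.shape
(7, 11, 31)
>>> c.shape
(31, 31, 17, 31)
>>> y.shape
(7, 7)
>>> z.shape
(11, 17, 3)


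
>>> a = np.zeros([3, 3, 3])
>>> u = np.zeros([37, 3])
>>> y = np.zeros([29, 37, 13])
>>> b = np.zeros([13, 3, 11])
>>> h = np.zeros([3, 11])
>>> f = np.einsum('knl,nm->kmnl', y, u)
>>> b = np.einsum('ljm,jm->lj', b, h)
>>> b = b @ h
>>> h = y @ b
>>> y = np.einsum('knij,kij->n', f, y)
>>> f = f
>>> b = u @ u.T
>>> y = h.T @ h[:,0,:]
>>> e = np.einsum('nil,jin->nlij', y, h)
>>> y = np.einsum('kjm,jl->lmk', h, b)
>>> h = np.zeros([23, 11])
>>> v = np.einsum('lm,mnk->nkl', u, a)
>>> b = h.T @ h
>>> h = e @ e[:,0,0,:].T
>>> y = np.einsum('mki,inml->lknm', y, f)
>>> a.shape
(3, 3, 3)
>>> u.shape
(37, 3)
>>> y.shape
(13, 11, 3, 37)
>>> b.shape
(11, 11)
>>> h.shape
(11, 11, 37, 11)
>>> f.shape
(29, 3, 37, 13)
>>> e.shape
(11, 11, 37, 29)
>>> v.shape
(3, 3, 37)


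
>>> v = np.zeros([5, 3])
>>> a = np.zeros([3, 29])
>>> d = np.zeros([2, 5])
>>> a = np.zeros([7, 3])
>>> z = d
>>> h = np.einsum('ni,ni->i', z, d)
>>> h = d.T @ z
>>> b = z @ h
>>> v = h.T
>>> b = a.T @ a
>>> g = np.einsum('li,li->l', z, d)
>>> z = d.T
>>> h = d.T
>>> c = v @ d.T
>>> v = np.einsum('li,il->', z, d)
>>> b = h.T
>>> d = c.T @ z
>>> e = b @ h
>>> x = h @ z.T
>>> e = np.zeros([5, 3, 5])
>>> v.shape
()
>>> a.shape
(7, 3)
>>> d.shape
(2, 2)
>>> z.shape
(5, 2)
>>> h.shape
(5, 2)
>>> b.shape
(2, 5)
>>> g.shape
(2,)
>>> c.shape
(5, 2)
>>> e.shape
(5, 3, 5)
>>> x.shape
(5, 5)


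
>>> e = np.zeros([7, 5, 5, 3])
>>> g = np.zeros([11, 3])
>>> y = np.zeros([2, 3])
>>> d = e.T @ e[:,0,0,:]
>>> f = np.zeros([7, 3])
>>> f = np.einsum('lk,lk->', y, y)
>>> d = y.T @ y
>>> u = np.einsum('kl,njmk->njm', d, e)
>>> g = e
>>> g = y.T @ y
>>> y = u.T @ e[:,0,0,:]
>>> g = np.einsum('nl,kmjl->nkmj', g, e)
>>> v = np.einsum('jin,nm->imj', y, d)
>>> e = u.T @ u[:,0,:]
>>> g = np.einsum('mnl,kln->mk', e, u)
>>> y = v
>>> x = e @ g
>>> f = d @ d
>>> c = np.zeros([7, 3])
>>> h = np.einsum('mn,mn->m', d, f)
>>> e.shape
(5, 5, 5)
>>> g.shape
(5, 7)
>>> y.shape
(5, 3, 5)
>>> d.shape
(3, 3)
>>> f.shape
(3, 3)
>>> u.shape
(7, 5, 5)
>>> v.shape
(5, 3, 5)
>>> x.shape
(5, 5, 7)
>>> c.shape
(7, 3)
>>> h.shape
(3,)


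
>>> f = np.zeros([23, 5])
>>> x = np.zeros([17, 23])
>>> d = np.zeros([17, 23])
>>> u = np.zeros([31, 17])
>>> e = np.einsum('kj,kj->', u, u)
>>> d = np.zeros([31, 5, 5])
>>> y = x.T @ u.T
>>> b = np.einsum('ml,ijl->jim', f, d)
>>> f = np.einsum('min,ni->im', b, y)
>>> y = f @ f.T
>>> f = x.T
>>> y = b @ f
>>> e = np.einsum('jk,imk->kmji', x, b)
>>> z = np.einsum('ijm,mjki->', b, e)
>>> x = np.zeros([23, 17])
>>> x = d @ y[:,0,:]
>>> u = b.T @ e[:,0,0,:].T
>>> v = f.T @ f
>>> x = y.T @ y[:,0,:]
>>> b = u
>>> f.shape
(23, 17)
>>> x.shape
(17, 31, 17)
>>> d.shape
(31, 5, 5)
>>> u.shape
(23, 31, 23)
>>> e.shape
(23, 31, 17, 5)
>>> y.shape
(5, 31, 17)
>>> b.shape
(23, 31, 23)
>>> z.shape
()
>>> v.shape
(17, 17)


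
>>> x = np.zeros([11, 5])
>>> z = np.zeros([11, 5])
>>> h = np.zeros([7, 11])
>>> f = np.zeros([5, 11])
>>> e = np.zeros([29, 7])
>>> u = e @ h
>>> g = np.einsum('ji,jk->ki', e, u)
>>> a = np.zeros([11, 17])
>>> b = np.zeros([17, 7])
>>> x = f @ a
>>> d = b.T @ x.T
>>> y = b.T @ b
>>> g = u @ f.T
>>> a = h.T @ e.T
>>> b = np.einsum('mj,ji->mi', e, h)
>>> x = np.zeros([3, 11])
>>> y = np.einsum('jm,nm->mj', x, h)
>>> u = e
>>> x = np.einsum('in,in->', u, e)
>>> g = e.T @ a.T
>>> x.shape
()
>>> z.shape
(11, 5)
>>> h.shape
(7, 11)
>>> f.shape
(5, 11)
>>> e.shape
(29, 7)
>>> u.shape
(29, 7)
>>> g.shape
(7, 11)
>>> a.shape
(11, 29)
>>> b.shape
(29, 11)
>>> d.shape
(7, 5)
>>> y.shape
(11, 3)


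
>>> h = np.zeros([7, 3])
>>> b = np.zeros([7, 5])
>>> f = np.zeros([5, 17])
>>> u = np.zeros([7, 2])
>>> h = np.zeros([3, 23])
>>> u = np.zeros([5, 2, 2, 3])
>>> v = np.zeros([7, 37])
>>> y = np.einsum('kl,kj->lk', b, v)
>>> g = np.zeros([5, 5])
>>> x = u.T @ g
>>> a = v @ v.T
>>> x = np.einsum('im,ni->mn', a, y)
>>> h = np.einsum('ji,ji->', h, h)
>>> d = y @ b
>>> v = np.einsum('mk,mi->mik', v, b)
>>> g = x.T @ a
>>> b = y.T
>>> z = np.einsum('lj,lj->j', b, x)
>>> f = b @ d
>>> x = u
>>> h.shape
()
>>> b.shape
(7, 5)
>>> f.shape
(7, 5)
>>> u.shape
(5, 2, 2, 3)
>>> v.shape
(7, 5, 37)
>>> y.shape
(5, 7)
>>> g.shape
(5, 7)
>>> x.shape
(5, 2, 2, 3)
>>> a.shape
(7, 7)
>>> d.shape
(5, 5)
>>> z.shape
(5,)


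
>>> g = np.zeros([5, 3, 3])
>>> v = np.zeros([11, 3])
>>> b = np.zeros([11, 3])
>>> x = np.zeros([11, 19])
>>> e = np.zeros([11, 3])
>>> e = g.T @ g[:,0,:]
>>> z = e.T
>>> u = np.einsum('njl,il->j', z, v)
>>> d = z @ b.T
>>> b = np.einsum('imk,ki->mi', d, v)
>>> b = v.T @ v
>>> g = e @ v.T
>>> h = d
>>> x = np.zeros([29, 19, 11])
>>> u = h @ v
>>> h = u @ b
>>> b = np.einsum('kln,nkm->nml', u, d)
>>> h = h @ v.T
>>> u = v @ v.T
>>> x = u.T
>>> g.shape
(3, 3, 11)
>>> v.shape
(11, 3)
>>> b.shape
(3, 11, 3)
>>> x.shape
(11, 11)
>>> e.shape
(3, 3, 3)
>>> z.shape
(3, 3, 3)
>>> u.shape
(11, 11)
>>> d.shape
(3, 3, 11)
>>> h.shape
(3, 3, 11)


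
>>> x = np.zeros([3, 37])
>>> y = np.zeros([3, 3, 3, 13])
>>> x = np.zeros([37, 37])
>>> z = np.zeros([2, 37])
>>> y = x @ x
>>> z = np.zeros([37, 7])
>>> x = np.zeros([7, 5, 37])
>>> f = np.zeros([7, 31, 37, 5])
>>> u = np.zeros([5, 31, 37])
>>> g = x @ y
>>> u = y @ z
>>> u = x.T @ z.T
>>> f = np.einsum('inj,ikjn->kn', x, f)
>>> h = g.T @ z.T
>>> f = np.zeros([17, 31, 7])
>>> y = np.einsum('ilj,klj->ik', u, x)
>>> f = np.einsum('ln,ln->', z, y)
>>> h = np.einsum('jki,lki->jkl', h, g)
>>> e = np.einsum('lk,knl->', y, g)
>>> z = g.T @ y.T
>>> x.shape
(7, 5, 37)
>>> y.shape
(37, 7)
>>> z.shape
(37, 5, 37)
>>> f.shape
()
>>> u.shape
(37, 5, 37)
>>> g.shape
(7, 5, 37)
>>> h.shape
(37, 5, 7)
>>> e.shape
()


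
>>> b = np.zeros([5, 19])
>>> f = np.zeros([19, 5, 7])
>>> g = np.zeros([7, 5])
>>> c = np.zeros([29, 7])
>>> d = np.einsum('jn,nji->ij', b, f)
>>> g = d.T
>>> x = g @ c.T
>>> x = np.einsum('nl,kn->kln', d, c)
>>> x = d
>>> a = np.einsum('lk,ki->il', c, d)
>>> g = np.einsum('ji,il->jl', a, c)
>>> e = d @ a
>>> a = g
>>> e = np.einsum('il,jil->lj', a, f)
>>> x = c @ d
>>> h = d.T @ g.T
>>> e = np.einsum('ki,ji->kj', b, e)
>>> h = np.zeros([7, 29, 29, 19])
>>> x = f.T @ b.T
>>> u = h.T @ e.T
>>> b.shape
(5, 19)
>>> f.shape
(19, 5, 7)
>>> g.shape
(5, 7)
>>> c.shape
(29, 7)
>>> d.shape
(7, 5)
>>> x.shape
(7, 5, 5)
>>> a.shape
(5, 7)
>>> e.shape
(5, 7)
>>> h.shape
(7, 29, 29, 19)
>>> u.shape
(19, 29, 29, 5)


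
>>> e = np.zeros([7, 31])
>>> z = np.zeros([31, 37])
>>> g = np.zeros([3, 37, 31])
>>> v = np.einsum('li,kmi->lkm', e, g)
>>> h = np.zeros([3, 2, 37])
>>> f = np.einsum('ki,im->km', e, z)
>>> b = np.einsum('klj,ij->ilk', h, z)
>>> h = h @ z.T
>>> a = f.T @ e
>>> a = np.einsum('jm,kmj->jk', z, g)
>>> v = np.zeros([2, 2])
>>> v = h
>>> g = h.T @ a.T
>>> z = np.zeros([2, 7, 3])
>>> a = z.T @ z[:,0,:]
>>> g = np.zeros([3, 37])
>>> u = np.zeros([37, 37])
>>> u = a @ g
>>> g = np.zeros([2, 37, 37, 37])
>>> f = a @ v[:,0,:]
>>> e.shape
(7, 31)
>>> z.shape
(2, 7, 3)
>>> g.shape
(2, 37, 37, 37)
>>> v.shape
(3, 2, 31)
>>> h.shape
(3, 2, 31)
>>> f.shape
(3, 7, 31)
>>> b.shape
(31, 2, 3)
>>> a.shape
(3, 7, 3)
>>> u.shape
(3, 7, 37)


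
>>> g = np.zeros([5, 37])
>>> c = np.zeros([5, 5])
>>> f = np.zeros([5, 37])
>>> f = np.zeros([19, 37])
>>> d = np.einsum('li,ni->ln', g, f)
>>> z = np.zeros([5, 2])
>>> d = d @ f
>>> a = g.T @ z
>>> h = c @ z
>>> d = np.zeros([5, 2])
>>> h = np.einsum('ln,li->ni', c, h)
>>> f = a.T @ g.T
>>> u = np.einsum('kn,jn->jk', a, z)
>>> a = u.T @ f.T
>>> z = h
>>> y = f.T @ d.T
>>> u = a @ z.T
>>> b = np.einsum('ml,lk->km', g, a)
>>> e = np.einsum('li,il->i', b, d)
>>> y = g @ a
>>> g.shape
(5, 37)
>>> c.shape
(5, 5)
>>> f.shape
(2, 5)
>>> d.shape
(5, 2)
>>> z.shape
(5, 2)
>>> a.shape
(37, 2)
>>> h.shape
(5, 2)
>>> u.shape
(37, 5)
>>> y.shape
(5, 2)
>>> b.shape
(2, 5)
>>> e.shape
(5,)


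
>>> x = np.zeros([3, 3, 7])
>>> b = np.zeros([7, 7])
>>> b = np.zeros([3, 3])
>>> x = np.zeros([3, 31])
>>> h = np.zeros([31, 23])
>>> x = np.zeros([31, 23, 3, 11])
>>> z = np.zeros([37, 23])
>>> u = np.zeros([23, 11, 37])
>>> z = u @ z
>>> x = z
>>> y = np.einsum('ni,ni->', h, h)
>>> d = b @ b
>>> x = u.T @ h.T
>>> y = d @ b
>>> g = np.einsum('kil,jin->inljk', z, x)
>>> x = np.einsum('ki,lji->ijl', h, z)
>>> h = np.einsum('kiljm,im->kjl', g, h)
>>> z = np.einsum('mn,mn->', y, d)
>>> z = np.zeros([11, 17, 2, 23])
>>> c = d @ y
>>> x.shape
(23, 11, 23)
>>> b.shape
(3, 3)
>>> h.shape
(11, 37, 23)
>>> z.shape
(11, 17, 2, 23)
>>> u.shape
(23, 11, 37)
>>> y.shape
(3, 3)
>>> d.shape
(3, 3)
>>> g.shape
(11, 31, 23, 37, 23)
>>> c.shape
(3, 3)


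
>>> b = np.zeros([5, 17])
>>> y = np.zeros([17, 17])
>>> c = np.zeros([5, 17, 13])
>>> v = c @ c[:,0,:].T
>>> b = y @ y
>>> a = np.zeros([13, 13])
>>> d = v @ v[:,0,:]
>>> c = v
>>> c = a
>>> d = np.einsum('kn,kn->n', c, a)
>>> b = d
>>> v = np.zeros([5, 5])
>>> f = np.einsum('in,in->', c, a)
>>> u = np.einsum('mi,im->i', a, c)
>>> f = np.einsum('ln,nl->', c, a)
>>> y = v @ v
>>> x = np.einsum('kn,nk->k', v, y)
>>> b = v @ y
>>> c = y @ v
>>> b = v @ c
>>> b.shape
(5, 5)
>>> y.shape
(5, 5)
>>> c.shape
(5, 5)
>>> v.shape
(5, 5)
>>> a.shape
(13, 13)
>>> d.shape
(13,)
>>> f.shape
()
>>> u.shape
(13,)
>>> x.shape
(5,)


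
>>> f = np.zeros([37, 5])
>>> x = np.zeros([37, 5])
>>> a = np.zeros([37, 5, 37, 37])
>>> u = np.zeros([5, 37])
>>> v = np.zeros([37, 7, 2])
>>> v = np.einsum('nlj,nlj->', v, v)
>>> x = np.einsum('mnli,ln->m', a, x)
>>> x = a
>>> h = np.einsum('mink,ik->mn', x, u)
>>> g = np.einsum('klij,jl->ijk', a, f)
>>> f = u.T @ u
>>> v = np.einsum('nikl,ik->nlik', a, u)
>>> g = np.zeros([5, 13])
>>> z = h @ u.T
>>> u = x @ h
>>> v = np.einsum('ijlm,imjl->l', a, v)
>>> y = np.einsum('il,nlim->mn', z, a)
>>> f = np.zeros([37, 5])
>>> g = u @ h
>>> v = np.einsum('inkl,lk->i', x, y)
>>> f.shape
(37, 5)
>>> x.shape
(37, 5, 37, 37)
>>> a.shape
(37, 5, 37, 37)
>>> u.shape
(37, 5, 37, 37)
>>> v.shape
(37,)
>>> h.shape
(37, 37)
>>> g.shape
(37, 5, 37, 37)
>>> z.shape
(37, 5)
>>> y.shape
(37, 37)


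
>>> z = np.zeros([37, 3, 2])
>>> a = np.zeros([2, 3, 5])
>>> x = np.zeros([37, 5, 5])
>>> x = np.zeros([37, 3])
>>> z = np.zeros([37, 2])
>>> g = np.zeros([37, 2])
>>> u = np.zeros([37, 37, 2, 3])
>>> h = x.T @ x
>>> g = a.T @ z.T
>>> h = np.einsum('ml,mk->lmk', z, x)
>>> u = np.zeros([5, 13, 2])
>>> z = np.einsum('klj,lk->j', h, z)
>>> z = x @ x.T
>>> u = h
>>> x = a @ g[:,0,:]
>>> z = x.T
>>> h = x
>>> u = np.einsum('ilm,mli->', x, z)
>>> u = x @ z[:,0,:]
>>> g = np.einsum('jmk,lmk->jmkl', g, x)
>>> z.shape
(37, 3, 2)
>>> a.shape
(2, 3, 5)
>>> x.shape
(2, 3, 37)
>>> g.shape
(5, 3, 37, 2)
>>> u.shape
(2, 3, 2)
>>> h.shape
(2, 3, 37)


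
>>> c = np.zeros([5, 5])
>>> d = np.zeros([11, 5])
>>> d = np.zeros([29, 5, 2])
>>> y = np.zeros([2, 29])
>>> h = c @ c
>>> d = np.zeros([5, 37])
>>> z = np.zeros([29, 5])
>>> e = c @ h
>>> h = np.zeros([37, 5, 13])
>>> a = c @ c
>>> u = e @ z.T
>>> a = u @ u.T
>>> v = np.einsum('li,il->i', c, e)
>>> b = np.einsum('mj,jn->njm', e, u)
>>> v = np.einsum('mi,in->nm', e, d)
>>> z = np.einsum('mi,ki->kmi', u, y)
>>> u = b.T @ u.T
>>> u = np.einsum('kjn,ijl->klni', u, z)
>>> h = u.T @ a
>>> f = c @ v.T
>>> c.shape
(5, 5)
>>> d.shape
(5, 37)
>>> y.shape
(2, 29)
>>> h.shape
(2, 5, 29, 5)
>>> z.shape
(2, 5, 29)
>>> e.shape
(5, 5)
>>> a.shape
(5, 5)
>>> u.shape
(5, 29, 5, 2)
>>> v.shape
(37, 5)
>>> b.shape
(29, 5, 5)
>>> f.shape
(5, 37)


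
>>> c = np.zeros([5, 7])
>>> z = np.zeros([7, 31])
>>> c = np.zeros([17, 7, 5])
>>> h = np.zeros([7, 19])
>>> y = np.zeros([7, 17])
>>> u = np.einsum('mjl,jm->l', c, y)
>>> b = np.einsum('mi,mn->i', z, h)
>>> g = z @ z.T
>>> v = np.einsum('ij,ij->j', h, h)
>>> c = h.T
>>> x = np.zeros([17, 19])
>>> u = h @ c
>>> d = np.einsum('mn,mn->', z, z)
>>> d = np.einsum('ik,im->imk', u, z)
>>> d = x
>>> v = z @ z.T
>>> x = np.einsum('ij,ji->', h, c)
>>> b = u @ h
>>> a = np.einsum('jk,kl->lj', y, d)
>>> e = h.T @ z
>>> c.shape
(19, 7)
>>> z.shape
(7, 31)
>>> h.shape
(7, 19)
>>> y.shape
(7, 17)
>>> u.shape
(7, 7)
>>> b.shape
(7, 19)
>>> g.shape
(7, 7)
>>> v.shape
(7, 7)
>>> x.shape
()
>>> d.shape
(17, 19)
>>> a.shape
(19, 7)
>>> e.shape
(19, 31)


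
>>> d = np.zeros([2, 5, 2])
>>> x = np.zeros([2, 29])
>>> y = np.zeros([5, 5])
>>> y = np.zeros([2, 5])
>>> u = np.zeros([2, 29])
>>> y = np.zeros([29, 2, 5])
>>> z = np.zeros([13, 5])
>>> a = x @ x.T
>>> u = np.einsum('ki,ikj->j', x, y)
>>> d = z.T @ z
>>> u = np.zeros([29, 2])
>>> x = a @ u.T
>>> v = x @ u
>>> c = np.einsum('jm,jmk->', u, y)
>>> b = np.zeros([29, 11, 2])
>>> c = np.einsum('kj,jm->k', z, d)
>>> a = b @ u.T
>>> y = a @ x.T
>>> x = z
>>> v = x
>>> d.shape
(5, 5)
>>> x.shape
(13, 5)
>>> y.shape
(29, 11, 2)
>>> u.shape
(29, 2)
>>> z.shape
(13, 5)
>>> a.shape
(29, 11, 29)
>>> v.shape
(13, 5)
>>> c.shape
(13,)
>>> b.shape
(29, 11, 2)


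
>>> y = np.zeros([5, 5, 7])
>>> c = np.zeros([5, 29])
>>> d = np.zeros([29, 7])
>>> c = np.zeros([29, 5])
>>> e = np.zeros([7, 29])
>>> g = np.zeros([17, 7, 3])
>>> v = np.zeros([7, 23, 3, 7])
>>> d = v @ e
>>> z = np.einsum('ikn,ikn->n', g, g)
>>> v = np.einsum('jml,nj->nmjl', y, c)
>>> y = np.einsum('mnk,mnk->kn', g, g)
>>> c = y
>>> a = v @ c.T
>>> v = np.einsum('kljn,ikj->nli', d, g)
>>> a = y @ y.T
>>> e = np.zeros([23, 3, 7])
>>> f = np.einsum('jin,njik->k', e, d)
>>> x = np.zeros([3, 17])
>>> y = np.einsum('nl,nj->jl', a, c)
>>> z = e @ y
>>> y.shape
(7, 3)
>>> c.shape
(3, 7)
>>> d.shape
(7, 23, 3, 29)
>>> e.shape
(23, 3, 7)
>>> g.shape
(17, 7, 3)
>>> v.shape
(29, 23, 17)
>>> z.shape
(23, 3, 3)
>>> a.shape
(3, 3)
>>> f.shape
(29,)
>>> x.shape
(3, 17)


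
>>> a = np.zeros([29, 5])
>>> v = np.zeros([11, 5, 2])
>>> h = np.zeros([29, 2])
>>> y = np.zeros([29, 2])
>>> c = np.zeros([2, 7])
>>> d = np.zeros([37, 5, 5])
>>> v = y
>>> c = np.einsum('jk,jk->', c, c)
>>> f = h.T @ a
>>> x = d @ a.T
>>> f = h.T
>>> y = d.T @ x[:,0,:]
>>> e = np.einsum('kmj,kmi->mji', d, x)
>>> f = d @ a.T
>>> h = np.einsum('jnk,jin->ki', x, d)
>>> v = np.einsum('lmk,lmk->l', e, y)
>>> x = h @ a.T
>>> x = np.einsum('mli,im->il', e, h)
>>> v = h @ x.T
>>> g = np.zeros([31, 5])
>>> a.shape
(29, 5)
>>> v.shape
(29, 29)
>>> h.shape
(29, 5)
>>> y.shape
(5, 5, 29)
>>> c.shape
()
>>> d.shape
(37, 5, 5)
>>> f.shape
(37, 5, 29)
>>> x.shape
(29, 5)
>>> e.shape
(5, 5, 29)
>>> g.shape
(31, 5)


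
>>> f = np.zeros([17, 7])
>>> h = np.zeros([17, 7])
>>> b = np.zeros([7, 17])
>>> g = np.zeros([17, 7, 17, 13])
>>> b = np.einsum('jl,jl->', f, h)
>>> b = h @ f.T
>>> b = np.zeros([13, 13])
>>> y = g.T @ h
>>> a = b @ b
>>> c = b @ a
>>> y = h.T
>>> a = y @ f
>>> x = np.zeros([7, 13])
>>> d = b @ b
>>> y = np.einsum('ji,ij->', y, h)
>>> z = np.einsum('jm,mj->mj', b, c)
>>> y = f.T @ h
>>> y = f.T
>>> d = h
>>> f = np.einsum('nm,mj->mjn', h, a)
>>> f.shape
(7, 7, 17)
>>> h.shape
(17, 7)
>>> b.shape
(13, 13)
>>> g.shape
(17, 7, 17, 13)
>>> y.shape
(7, 17)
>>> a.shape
(7, 7)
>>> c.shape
(13, 13)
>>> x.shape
(7, 13)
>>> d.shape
(17, 7)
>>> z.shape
(13, 13)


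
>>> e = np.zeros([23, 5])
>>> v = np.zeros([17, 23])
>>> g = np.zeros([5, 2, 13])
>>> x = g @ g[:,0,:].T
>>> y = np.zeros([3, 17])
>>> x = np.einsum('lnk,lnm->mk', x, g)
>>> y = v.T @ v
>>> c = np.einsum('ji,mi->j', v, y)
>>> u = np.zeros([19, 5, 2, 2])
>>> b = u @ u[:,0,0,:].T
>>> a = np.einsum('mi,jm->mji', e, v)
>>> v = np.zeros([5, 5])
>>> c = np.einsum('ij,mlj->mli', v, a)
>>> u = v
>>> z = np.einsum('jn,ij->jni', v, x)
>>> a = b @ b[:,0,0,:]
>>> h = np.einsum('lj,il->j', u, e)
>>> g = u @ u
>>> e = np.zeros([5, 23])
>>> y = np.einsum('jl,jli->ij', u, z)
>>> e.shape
(5, 23)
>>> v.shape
(5, 5)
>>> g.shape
(5, 5)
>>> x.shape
(13, 5)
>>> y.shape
(13, 5)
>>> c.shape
(23, 17, 5)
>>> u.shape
(5, 5)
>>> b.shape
(19, 5, 2, 19)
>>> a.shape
(19, 5, 2, 19)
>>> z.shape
(5, 5, 13)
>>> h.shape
(5,)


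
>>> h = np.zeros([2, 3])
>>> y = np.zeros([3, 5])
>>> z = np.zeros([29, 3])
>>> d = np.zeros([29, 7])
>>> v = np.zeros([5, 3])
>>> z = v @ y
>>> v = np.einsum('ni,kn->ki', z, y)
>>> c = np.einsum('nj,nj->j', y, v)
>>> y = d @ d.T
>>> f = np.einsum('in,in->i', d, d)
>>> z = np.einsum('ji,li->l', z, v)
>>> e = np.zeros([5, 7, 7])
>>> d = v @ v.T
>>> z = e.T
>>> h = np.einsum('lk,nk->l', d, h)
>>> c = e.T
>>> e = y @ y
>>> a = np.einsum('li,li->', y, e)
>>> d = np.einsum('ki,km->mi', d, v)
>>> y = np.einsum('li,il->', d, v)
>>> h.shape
(3,)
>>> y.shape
()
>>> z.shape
(7, 7, 5)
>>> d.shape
(5, 3)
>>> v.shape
(3, 5)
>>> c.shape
(7, 7, 5)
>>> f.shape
(29,)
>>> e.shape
(29, 29)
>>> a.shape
()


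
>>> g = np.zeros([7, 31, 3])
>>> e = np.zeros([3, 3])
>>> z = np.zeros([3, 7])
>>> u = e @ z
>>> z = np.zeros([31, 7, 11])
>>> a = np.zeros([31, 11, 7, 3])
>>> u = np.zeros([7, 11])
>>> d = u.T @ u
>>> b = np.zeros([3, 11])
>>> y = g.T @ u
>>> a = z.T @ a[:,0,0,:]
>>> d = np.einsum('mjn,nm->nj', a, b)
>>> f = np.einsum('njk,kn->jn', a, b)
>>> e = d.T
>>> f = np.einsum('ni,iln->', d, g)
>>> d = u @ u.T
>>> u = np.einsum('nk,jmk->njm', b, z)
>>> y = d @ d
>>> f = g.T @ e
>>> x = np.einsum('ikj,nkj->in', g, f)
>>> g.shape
(7, 31, 3)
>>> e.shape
(7, 3)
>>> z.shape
(31, 7, 11)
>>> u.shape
(3, 31, 7)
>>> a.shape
(11, 7, 3)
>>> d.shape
(7, 7)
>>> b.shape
(3, 11)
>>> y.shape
(7, 7)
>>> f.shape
(3, 31, 3)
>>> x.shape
(7, 3)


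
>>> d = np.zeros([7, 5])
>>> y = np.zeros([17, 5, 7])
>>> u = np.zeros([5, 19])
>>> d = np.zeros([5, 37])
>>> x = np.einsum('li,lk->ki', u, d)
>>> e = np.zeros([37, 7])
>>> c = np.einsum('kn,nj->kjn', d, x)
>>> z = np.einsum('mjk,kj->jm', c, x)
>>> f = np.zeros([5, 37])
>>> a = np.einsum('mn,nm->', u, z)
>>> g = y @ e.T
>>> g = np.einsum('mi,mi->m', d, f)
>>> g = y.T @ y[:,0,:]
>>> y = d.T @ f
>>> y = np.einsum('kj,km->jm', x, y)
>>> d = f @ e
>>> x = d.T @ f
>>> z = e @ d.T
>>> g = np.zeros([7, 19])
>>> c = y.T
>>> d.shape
(5, 7)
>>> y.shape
(19, 37)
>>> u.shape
(5, 19)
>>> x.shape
(7, 37)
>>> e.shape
(37, 7)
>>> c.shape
(37, 19)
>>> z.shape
(37, 5)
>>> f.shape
(5, 37)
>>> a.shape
()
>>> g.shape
(7, 19)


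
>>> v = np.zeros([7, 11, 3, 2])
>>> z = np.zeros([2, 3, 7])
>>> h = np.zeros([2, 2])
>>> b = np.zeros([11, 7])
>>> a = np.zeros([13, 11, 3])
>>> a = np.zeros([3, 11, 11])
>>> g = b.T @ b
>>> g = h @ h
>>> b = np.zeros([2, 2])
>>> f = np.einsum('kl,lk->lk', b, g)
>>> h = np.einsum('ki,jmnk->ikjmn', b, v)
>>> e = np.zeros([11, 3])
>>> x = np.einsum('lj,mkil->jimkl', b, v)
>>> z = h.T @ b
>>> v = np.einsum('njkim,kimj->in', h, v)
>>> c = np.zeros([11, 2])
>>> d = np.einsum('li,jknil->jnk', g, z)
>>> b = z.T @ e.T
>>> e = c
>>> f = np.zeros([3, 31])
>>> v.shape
(11, 2)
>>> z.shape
(3, 11, 7, 2, 2)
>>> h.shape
(2, 2, 7, 11, 3)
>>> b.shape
(2, 2, 7, 11, 11)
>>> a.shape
(3, 11, 11)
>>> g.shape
(2, 2)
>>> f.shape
(3, 31)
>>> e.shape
(11, 2)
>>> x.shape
(2, 3, 7, 11, 2)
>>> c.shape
(11, 2)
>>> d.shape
(3, 7, 11)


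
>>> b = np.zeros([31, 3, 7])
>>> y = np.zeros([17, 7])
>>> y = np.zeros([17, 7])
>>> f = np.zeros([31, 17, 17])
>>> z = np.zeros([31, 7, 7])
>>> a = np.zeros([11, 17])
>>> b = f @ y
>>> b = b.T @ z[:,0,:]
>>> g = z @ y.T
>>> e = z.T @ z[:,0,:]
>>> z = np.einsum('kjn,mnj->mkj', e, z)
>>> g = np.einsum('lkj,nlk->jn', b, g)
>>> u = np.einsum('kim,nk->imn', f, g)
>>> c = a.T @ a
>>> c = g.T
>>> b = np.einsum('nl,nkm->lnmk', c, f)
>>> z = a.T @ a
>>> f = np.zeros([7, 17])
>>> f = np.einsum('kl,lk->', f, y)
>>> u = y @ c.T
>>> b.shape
(7, 31, 17, 17)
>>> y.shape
(17, 7)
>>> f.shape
()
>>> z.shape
(17, 17)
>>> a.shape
(11, 17)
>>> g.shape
(7, 31)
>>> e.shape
(7, 7, 7)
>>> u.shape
(17, 31)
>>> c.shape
(31, 7)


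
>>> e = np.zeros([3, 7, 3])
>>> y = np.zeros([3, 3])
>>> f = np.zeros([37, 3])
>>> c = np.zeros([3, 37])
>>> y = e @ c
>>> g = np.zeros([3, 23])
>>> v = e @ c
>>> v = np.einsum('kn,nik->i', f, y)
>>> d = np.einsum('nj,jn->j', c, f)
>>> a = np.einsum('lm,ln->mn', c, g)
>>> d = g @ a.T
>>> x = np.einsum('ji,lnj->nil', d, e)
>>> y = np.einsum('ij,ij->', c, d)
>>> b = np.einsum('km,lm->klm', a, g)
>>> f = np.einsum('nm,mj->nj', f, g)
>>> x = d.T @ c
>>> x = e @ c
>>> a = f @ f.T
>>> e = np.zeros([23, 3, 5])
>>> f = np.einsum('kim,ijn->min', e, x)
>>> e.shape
(23, 3, 5)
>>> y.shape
()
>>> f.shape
(5, 3, 37)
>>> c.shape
(3, 37)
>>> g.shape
(3, 23)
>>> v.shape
(7,)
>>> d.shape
(3, 37)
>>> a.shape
(37, 37)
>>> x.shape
(3, 7, 37)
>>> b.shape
(37, 3, 23)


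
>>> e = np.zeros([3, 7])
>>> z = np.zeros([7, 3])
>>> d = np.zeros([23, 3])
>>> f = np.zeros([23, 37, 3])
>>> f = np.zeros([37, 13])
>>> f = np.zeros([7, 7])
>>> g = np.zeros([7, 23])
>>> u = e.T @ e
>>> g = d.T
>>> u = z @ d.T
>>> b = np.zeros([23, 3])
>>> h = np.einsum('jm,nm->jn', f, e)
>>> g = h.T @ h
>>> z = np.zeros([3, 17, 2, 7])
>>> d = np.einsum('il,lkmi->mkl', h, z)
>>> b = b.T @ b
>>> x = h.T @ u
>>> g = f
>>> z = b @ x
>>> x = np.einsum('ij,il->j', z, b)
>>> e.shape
(3, 7)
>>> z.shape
(3, 23)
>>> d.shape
(2, 17, 3)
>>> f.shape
(7, 7)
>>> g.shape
(7, 7)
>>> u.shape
(7, 23)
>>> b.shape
(3, 3)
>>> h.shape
(7, 3)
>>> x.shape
(23,)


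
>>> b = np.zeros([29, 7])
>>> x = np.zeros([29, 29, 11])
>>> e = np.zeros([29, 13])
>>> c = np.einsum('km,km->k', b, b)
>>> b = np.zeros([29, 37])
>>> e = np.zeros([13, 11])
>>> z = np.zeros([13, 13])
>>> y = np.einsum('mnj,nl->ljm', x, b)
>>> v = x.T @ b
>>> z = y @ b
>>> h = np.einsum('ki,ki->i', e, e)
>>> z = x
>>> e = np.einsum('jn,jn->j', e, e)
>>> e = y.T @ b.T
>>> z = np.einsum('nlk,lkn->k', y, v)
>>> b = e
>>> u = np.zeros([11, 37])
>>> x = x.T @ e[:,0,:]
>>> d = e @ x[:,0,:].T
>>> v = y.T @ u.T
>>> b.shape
(29, 11, 29)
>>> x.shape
(11, 29, 29)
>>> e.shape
(29, 11, 29)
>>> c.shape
(29,)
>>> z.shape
(29,)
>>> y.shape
(37, 11, 29)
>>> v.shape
(29, 11, 11)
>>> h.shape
(11,)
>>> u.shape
(11, 37)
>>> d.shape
(29, 11, 11)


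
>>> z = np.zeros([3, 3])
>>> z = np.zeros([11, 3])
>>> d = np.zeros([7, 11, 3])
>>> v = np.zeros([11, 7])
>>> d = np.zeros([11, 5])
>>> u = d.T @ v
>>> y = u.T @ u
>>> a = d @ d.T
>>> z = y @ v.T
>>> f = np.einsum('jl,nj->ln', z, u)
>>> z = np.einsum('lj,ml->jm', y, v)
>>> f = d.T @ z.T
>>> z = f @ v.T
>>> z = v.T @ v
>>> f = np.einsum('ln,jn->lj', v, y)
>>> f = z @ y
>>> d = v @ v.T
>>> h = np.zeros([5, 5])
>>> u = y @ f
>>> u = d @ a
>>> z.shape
(7, 7)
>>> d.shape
(11, 11)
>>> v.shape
(11, 7)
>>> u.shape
(11, 11)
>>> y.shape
(7, 7)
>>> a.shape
(11, 11)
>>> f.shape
(7, 7)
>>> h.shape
(5, 5)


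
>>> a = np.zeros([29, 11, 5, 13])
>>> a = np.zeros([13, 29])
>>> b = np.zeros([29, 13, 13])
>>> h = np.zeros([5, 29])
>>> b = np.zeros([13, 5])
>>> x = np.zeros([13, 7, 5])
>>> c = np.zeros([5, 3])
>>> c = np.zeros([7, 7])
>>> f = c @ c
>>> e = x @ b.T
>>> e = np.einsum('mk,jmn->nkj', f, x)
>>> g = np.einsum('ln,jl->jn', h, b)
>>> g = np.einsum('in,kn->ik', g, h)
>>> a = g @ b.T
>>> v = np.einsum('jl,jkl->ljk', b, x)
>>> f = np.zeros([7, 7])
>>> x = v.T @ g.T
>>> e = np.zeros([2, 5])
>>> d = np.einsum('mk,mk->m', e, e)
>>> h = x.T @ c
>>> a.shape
(13, 13)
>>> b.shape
(13, 5)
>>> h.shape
(13, 13, 7)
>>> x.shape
(7, 13, 13)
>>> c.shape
(7, 7)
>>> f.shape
(7, 7)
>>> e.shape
(2, 5)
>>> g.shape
(13, 5)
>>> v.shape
(5, 13, 7)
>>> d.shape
(2,)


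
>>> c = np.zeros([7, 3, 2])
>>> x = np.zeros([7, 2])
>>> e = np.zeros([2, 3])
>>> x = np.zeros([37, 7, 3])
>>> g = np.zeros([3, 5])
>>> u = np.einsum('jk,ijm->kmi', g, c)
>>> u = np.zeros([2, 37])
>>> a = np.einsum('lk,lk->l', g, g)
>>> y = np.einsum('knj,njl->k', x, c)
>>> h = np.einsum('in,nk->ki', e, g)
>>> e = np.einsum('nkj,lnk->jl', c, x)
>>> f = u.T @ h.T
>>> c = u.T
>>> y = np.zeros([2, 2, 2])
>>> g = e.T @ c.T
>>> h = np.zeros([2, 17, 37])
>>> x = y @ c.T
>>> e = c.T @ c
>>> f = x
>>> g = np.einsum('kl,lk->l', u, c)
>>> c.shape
(37, 2)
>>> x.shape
(2, 2, 37)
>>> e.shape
(2, 2)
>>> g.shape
(37,)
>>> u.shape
(2, 37)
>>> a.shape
(3,)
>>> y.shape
(2, 2, 2)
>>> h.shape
(2, 17, 37)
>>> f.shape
(2, 2, 37)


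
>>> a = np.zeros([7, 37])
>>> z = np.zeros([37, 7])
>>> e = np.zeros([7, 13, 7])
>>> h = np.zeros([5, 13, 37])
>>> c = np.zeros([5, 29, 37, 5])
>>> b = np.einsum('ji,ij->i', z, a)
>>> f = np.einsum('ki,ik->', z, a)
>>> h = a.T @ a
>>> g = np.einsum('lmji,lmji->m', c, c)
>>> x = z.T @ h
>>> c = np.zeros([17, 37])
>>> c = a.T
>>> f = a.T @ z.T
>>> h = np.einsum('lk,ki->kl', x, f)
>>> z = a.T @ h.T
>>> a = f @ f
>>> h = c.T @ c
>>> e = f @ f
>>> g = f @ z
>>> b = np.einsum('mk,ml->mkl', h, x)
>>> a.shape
(37, 37)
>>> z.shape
(37, 37)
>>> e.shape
(37, 37)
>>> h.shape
(7, 7)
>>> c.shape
(37, 7)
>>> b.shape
(7, 7, 37)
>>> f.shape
(37, 37)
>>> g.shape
(37, 37)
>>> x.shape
(7, 37)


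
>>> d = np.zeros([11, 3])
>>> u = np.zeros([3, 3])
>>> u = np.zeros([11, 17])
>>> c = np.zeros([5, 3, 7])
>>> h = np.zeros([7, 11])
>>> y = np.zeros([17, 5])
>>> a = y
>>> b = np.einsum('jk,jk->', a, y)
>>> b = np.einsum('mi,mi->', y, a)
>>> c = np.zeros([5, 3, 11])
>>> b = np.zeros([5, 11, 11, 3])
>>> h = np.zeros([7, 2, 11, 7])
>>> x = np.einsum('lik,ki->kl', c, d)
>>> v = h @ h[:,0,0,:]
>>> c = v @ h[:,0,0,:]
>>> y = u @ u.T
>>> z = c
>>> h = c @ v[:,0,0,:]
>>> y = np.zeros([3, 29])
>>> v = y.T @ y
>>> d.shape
(11, 3)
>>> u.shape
(11, 17)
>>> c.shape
(7, 2, 11, 7)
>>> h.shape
(7, 2, 11, 7)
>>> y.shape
(3, 29)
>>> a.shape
(17, 5)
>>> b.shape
(5, 11, 11, 3)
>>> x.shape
(11, 5)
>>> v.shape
(29, 29)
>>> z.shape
(7, 2, 11, 7)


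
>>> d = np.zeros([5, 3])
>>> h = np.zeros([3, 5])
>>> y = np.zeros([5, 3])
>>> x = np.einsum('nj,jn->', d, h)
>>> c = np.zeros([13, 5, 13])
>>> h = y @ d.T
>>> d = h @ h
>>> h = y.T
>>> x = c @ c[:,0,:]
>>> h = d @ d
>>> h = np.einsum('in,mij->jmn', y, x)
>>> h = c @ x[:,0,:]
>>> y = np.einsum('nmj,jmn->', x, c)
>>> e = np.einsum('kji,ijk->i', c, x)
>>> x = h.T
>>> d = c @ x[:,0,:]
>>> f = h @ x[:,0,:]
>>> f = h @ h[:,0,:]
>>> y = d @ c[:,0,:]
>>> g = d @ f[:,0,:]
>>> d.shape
(13, 5, 13)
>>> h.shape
(13, 5, 13)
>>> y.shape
(13, 5, 13)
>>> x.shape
(13, 5, 13)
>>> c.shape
(13, 5, 13)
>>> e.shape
(13,)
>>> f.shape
(13, 5, 13)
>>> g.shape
(13, 5, 13)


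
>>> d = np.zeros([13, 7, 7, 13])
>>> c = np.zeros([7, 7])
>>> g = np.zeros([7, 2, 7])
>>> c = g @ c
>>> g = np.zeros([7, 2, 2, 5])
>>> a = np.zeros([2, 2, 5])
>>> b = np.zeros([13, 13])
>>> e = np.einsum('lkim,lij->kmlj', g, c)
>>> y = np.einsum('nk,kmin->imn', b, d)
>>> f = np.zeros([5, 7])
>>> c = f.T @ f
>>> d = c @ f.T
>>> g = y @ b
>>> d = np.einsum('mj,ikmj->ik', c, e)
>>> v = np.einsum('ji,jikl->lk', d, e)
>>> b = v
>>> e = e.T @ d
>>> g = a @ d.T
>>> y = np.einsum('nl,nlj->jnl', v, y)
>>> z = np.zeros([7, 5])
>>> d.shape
(2, 5)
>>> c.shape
(7, 7)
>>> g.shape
(2, 2, 2)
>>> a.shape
(2, 2, 5)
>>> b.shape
(7, 7)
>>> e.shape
(7, 7, 5, 5)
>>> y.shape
(13, 7, 7)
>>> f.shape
(5, 7)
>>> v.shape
(7, 7)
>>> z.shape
(7, 5)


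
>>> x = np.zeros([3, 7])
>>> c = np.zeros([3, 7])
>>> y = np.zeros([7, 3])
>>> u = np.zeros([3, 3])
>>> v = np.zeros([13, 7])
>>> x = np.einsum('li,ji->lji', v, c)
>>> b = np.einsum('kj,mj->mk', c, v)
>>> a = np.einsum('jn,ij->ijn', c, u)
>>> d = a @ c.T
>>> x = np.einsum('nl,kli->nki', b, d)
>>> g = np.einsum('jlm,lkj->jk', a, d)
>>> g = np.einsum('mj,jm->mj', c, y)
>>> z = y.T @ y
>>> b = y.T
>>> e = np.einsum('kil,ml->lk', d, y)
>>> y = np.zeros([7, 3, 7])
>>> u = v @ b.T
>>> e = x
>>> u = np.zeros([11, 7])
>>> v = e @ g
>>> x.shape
(13, 3, 3)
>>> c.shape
(3, 7)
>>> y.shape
(7, 3, 7)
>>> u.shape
(11, 7)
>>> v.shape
(13, 3, 7)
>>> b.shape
(3, 7)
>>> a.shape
(3, 3, 7)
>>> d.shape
(3, 3, 3)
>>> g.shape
(3, 7)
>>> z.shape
(3, 3)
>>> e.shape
(13, 3, 3)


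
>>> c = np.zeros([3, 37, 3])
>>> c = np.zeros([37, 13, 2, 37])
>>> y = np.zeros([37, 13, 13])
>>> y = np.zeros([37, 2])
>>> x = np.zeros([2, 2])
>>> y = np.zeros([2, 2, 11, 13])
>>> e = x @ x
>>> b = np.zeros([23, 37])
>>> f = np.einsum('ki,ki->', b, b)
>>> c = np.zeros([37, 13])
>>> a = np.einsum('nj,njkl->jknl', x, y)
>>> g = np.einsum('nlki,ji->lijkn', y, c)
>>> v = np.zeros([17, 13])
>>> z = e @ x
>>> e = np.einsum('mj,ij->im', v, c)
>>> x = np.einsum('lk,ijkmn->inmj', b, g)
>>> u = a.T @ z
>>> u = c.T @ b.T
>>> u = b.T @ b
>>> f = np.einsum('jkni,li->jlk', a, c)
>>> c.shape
(37, 13)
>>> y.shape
(2, 2, 11, 13)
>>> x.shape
(2, 2, 11, 13)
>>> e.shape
(37, 17)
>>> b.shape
(23, 37)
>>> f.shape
(2, 37, 11)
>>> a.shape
(2, 11, 2, 13)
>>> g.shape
(2, 13, 37, 11, 2)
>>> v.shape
(17, 13)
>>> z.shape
(2, 2)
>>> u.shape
(37, 37)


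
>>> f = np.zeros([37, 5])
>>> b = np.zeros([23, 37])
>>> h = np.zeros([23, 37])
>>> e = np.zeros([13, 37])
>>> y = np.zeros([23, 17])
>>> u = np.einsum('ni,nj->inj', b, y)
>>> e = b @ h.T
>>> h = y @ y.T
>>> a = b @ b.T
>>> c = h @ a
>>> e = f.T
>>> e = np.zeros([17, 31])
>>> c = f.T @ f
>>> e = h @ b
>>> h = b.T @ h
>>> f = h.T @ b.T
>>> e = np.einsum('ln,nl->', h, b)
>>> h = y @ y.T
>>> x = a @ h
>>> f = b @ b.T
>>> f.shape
(23, 23)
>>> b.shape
(23, 37)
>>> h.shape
(23, 23)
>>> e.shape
()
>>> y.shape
(23, 17)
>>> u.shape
(37, 23, 17)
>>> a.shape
(23, 23)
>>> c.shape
(5, 5)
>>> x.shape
(23, 23)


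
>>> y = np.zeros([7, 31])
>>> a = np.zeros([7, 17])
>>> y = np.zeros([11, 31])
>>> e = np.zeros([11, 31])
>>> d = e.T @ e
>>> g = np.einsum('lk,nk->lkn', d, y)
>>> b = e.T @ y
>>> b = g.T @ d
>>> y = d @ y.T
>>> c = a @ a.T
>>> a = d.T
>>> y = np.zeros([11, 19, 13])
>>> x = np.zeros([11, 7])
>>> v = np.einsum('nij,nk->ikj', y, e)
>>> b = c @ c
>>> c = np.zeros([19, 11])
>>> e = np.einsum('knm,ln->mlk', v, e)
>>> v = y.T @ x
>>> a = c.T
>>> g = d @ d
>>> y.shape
(11, 19, 13)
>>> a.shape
(11, 19)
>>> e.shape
(13, 11, 19)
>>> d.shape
(31, 31)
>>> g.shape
(31, 31)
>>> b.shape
(7, 7)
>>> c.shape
(19, 11)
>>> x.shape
(11, 7)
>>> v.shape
(13, 19, 7)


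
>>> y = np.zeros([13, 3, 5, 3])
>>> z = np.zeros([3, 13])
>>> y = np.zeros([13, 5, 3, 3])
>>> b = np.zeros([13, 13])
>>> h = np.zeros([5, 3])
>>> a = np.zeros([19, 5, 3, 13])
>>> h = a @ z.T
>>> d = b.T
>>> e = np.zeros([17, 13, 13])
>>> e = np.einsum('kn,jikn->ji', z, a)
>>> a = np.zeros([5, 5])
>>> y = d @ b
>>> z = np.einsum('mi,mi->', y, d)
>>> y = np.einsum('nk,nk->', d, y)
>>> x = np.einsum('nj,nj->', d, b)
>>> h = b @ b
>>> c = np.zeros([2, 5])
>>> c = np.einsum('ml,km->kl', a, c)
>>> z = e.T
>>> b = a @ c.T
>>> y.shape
()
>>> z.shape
(5, 19)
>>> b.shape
(5, 2)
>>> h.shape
(13, 13)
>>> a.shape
(5, 5)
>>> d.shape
(13, 13)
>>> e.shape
(19, 5)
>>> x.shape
()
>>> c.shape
(2, 5)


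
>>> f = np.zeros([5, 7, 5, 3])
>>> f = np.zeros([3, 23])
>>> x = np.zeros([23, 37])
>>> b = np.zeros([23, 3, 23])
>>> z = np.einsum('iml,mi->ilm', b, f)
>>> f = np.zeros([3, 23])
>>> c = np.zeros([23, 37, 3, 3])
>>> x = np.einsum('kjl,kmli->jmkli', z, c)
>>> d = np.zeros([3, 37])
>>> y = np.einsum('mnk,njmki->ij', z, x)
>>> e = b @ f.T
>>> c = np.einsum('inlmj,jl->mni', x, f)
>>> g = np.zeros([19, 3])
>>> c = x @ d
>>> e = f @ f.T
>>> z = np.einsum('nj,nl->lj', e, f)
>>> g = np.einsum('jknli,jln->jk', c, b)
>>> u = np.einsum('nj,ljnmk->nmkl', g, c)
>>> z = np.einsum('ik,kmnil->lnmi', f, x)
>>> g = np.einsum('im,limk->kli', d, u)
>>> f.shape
(3, 23)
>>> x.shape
(23, 37, 23, 3, 3)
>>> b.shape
(23, 3, 23)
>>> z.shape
(3, 23, 37, 3)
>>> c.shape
(23, 37, 23, 3, 37)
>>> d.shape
(3, 37)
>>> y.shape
(3, 37)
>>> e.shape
(3, 3)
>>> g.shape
(23, 23, 3)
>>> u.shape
(23, 3, 37, 23)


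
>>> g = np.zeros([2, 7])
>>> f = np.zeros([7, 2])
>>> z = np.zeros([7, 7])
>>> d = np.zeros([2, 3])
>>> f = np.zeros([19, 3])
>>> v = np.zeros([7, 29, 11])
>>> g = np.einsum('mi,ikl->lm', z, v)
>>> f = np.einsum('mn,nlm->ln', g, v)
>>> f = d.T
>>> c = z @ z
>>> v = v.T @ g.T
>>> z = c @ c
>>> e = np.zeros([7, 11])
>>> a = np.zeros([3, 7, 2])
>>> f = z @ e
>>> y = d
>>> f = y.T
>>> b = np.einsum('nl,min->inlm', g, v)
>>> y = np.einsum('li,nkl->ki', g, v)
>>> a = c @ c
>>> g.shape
(11, 7)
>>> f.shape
(3, 2)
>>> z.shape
(7, 7)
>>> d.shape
(2, 3)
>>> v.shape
(11, 29, 11)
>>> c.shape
(7, 7)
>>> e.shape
(7, 11)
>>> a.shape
(7, 7)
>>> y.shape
(29, 7)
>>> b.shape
(29, 11, 7, 11)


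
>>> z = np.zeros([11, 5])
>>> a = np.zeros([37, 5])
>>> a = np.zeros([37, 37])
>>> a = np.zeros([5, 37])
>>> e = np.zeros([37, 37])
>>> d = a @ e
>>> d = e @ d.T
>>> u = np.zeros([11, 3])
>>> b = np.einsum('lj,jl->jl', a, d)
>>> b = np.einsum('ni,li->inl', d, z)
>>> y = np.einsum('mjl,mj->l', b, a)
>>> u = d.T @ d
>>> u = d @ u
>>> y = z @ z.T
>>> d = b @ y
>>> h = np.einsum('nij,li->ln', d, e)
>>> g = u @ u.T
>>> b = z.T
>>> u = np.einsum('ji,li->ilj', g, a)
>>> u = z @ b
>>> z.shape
(11, 5)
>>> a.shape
(5, 37)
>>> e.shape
(37, 37)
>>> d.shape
(5, 37, 11)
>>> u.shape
(11, 11)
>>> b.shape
(5, 11)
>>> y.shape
(11, 11)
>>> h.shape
(37, 5)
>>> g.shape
(37, 37)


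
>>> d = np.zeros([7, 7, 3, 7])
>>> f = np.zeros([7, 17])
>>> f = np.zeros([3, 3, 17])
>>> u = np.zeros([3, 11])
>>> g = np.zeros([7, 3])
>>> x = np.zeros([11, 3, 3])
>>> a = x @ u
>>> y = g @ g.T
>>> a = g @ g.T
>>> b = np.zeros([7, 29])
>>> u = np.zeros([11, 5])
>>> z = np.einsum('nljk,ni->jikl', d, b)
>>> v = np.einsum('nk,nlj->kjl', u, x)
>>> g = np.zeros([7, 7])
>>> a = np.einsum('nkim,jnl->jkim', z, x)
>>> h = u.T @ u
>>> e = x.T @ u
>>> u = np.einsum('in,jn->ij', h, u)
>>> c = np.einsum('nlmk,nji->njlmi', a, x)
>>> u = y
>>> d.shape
(7, 7, 3, 7)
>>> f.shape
(3, 3, 17)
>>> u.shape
(7, 7)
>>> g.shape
(7, 7)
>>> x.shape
(11, 3, 3)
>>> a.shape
(11, 29, 7, 7)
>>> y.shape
(7, 7)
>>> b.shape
(7, 29)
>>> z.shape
(3, 29, 7, 7)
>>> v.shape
(5, 3, 3)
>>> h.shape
(5, 5)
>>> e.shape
(3, 3, 5)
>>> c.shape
(11, 3, 29, 7, 3)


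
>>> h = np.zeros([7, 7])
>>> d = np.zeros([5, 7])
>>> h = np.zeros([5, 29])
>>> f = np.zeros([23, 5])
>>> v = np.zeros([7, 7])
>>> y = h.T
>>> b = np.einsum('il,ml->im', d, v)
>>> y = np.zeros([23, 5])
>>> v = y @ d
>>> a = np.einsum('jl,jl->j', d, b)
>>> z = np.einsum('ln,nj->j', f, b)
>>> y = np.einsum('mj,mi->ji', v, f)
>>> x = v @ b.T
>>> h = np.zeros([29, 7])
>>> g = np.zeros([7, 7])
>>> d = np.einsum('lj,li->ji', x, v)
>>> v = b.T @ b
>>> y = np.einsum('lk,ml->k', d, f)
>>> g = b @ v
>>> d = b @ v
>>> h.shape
(29, 7)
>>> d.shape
(5, 7)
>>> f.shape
(23, 5)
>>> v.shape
(7, 7)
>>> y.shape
(7,)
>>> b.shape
(5, 7)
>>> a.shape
(5,)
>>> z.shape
(7,)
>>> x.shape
(23, 5)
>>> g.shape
(5, 7)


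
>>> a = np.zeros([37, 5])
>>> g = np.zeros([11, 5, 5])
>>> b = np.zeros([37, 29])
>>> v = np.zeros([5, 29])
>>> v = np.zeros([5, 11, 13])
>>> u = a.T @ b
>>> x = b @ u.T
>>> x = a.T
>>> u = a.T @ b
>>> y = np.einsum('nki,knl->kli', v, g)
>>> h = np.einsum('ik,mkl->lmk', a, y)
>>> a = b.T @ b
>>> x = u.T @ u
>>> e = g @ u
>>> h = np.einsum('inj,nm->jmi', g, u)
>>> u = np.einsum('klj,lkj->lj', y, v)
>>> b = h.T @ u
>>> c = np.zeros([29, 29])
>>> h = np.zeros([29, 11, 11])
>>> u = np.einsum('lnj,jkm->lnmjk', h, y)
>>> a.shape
(29, 29)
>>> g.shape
(11, 5, 5)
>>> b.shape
(11, 29, 13)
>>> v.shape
(5, 11, 13)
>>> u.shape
(29, 11, 13, 11, 5)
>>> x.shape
(29, 29)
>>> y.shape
(11, 5, 13)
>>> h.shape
(29, 11, 11)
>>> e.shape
(11, 5, 29)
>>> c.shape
(29, 29)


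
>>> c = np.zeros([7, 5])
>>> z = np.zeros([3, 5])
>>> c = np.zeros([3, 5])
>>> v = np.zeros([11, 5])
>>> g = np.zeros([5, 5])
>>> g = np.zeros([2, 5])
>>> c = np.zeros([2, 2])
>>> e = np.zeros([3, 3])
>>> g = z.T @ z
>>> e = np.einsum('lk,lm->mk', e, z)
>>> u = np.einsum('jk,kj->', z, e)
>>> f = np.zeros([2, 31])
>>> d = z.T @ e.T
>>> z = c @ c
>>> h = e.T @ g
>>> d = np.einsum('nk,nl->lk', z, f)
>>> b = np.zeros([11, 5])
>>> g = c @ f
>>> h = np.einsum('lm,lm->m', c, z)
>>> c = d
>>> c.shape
(31, 2)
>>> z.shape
(2, 2)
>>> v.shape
(11, 5)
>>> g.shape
(2, 31)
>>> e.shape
(5, 3)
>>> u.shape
()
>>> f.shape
(2, 31)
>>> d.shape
(31, 2)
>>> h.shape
(2,)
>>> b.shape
(11, 5)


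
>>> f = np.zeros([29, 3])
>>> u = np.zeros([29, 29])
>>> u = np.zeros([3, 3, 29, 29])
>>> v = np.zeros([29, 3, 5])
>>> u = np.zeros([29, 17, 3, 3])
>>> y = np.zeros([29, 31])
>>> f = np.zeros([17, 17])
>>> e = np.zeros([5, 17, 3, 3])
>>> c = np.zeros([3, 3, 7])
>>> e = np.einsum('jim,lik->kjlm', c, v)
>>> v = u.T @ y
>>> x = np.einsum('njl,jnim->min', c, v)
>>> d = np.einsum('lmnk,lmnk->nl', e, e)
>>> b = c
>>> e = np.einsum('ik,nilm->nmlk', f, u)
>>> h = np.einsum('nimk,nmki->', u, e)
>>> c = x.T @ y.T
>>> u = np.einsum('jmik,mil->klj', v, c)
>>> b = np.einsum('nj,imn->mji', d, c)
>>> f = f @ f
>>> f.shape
(17, 17)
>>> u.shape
(31, 29, 3)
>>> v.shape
(3, 3, 17, 31)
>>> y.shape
(29, 31)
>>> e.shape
(29, 3, 3, 17)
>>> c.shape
(3, 17, 29)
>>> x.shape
(31, 17, 3)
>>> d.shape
(29, 5)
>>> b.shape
(17, 5, 3)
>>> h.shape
()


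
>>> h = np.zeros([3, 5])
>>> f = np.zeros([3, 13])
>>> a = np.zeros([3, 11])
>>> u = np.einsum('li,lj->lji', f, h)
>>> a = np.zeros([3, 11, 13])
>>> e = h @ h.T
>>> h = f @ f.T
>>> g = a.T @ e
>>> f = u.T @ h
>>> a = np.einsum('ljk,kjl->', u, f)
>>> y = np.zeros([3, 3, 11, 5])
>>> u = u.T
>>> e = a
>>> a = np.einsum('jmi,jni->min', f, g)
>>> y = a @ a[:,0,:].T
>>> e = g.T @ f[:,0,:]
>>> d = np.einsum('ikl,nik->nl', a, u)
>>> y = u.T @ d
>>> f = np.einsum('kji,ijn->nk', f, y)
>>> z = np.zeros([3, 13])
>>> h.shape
(3, 3)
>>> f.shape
(11, 13)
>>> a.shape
(5, 3, 11)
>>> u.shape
(13, 5, 3)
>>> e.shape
(3, 11, 3)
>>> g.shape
(13, 11, 3)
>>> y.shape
(3, 5, 11)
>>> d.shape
(13, 11)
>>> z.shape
(3, 13)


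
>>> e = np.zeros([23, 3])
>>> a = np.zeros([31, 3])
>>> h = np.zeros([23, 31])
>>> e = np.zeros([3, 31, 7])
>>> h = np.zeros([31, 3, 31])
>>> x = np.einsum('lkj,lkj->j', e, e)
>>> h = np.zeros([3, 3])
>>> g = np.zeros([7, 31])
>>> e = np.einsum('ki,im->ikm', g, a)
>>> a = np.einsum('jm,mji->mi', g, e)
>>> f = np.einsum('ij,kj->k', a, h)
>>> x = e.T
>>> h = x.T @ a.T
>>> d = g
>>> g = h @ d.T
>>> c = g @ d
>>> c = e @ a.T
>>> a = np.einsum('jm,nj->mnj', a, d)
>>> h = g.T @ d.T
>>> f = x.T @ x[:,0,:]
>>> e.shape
(31, 7, 3)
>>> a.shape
(3, 7, 31)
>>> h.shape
(7, 7, 7)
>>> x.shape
(3, 7, 31)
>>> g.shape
(31, 7, 7)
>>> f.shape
(31, 7, 31)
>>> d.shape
(7, 31)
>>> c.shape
(31, 7, 31)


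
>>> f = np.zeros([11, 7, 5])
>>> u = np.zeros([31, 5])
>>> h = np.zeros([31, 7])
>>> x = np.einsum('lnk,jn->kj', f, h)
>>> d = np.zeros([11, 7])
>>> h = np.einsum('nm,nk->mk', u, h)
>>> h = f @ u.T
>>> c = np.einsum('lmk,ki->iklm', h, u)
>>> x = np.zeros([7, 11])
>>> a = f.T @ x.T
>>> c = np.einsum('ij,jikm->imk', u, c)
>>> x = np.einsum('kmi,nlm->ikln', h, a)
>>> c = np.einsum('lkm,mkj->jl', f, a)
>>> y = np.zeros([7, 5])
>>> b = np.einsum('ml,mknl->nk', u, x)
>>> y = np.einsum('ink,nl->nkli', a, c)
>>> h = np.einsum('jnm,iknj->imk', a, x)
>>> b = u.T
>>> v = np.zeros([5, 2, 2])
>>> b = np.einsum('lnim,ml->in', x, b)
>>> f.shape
(11, 7, 5)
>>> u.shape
(31, 5)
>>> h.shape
(31, 7, 11)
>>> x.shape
(31, 11, 7, 5)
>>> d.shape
(11, 7)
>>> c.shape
(7, 11)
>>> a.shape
(5, 7, 7)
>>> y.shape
(7, 7, 11, 5)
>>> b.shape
(7, 11)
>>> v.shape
(5, 2, 2)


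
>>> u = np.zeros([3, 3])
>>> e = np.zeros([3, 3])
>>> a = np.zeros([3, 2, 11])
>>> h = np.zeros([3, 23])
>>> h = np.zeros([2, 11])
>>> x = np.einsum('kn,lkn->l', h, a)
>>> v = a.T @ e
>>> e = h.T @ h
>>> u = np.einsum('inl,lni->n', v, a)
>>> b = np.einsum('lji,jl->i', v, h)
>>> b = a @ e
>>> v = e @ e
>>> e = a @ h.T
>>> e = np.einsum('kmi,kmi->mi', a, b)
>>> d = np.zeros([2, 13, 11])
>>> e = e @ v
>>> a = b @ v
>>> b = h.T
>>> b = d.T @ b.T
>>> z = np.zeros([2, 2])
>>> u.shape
(2,)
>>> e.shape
(2, 11)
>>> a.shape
(3, 2, 11)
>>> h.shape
(2, 11)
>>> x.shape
(3,)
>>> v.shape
(11, 11)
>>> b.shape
(11, 13, 11)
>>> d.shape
(2, 13, 11)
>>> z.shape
(2, 2)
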